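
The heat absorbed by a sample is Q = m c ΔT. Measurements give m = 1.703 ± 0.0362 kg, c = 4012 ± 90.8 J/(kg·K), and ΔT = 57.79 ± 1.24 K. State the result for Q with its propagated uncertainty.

394800 ± 14900 J

Since Q is a product/quotient, work with relative uncertainties:
  (1·δm/m)² = (1×0.0213)² = 0.000452;  (1·δc/c)² = (1×0.0226)² = 0.000512;  (1·δΔT/ΔT)² = (1×0.0215)² = 0.000460
δQ/Q = √(0.00142) = 0.0377
Q = 394800 J, so δQ = 0.0377 × 394800 = 14900 J.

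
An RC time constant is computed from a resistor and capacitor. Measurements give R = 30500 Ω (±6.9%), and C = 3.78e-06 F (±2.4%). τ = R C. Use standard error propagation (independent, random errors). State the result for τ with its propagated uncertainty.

Since τ is a product/quotient, work with relative uncertainties:
  (1·δR/R)² = (1×0.0690)² = 0.00476;  (1·δC/C)² = (1×0.0240)² = 0.000576
δτ/τ = √(0.00534) = 0.0731
τ = 0.115 s, so δτ = 0.0731 × 0.115 = 0.00842 s.

0.115 ± 0.00842 s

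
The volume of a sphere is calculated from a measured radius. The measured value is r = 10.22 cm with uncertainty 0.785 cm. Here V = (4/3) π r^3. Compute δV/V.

0.230

V ∝ r^3, so δV/V = |3| · δr/r = 3 × 0.0768 = 0.230.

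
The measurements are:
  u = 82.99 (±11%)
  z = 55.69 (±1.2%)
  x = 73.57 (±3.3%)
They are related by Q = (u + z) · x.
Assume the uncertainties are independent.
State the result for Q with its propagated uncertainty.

10200 ± 753

Let w = u + z = 138.7. δw = √(δu² + δz²) = √(83.3 + 0.447) = 9.15, so δw/w = 0.0660.
Q is then a monomial in w, x:
δQ/Q = √((δw/w)² + (1·δx/x)²) = √(0.00436 + 0.00109) = 0.0738
Q = 10200, so δQ = 0.0738 × 10200 = 753.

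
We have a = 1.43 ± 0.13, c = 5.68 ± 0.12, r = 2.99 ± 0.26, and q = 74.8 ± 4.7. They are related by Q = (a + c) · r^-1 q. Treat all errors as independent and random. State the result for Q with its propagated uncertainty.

Let u = a + c = 7.11. δu = √(δa² + δc²) = √(0.0169 + 0.0144) = 0.177, so δu/u = 0.0249.
Q is then a monomial in u, r, q:
δQ/Q = √((δu/u)² + (-1·δr/r)² + (1·δq/q)²) = √(0.000619 + 0.00756 + 0.00395) = 0.110
Q = 178, so δQ = 0.110 × 178 = 19.6.

178 ± 19.6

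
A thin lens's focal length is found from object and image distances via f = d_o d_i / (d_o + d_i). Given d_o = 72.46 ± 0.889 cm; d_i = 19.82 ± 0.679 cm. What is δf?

∂f/∂d_o = (d_i/(d_o+d_i))² = 0.0461;  ∂f/∂d_i = (d_o/(d_o+d_i))² = 0.617
δf = √((∂f/∂d_o · δd_o)² + (∂f/∂d_i · δd_i)²) = √(0.00168 + 0.175) = 0.421 cm

0.421 cm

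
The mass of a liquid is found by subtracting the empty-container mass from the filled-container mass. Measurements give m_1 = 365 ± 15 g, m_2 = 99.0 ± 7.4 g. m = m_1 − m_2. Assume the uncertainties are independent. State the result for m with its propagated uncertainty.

Absolute uncertainties add in quadrature for a linear combination:
  (δm_1)² = 225;  (δm_2)² = 54.8
δm = √(280) = 16.7 g
m = 266 g.

266 ± 16.7 g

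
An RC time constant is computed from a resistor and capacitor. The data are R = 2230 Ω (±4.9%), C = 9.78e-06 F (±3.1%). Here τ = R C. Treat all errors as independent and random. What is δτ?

0.00126 s

τ is a product of powers, so relative uncertainties combine in quadrature:
  (1·δR/R)² = (1×0.0490)² = 0.00240;  (1·δC/C)² = (1×0.0310)² = 0.000961
δτ/τ = √(0.00336) = 0.0580
τ = 0.0218 s, so δτ = 0.0580 × 0.0218 = 0.00126 s.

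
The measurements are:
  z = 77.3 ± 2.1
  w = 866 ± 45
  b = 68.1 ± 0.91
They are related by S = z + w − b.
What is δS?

45.1

Each term contributes (cᵢ δxᵢ)² to (δS)²:
  (δz)² = 4.41;  (δw)² = 2020;  (δb)² = 0.828
δS = √(2030) = 45.1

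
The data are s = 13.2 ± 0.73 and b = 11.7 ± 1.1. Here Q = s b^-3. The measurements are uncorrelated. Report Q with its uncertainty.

0.00824 ± 0.00237

For a monomial Q ∝ s, b^-3, fractional errors add in quadrature:
  (1·δs/s)² = (1×0.0553)² = 0.00306;  (-3·δb/b)² = (-3×0.0940)² = 0.0796
δQ/Q = √(0.0826) = 0.287
Q = 0.00824, so δQ = 0.287 × 0.00824 = 0.00237.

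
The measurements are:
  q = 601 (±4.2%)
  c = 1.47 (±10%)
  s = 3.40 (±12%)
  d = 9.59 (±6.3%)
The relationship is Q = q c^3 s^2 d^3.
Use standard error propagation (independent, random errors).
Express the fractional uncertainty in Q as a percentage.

43.0%

Relative error in a monomial: (δQ/Q)² = Σ (nᵢ · δxᵢ/xᵢ)².
  (1·δq/q)² = (1×0.0420)² = 0.00176;  (3·δc/c)² = (3×0.100)² = 0.0900;  (2·δs/s)² = (2×0.120)² = 0.0576;  (3·δd/d)² = (3×0.0630)² = 0.0357
δQ/Q = √(0.185) = 0.430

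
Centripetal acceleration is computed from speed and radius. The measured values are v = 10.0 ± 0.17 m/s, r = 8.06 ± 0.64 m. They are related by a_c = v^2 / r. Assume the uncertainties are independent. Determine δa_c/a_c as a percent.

8.64%

Relative error in a monomial: (δa_c/a_c)² = Σ (nᵢ · δxᵢ/xᵢ)².
  (2·δv/v)² = (2×0.0170)² = 0.00116;  (-1·δr/r)² = (-1×0.0794)² = 0.00631
δa_c/a_c = √(0.00746) = 0.0864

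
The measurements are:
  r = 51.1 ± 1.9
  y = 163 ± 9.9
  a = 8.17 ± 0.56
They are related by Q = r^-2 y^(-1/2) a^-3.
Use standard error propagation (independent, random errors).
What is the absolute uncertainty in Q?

1.21e-08

For a monomial Q ∝ r^-2, y^(-1/2), a^-3, fractional errors add in quadrature:
  (-2·δr/r)² = (-2×0.0372)² = 0.00553;  (−½·δy/y)² = (-0.5×0.0607)² = 0.000922;  (-3·δa/a)² = (-3×0.0685)² = 0.0423
δQ/Q = √(0.0487) = 0.221
Q = 5.5e-08, so δQ = 0.221 × 5.5e-08 = 1.21e-08.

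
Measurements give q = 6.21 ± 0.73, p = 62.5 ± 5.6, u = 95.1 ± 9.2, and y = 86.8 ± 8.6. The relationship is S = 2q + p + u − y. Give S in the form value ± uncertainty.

For a sum/difference, combine absolute errors in quadrature:
  (2·δq)² = 2.13;  (δp)² = 31.4;  (δu)² = 84.6;  (δy)² = 74.0
δS = √(192) = 13.9
S = 83.2.

83.2 ± 13.9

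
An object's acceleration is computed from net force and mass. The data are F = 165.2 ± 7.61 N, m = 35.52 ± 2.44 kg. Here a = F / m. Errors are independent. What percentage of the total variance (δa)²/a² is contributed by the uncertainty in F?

31.0%

(δa/a)² = (1·δF/F)² + (-1·δm/m)²
  F term: (1×0.0461)² = 0.00212
  m term: (-1×0.0687)² = 0.00472
Total = 0.00684. Share from F = 0.00212/0.00684 = 0.310.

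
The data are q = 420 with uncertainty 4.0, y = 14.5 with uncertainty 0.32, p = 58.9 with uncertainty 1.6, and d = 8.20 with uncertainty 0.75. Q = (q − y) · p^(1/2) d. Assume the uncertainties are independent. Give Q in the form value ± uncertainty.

25500 ± 2370

Let u = q − y = 406. δu = √(δq² + δy²) = √(16.0 + 0.102) = 4.01, so δu/u = 0.00990.
Q is then a monomial in u, p, d:
δQ/Q = √((δu/u)² + (½·δp/p)² + (1·δd/d)²) = √(9.79e-05 + 0.000184 + 0.00837) = 0.0930
Q = 25500, so δQ = 0.0930 × 25500 = 2370.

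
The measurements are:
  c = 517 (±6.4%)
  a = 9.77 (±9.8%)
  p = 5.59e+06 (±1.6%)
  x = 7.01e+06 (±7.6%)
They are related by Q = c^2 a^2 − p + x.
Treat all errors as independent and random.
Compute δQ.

6e+06

Let w = c^2·a^2 = 2.55e+07. δw/w = √((2·δc/c)² + (2·δa/a)²) = √(0.0164 + 0.0384) = 0.234, so δw = 5.97e+06.
Q = w − p + x: δQ = √(δw² + δp² + δx²) = √(3.57e+13 + 8e+09 + 2.84e+11) = 6e+06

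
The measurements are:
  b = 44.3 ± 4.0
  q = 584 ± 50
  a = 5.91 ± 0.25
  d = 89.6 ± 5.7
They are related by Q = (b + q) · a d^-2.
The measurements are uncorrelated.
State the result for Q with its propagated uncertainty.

0.463 ± 0.0722

Let u = b + q = 628. δu = √(δb² + δq²) = √(16.0 + 2500) = 50.2, so δu/u = 0.0798.
Q is then a monomial in u, a, d:
δQ/Q = √((δu/u)² + (1·δa/a)² + (-2·δd/d)²) = √(0.00637 + 0.00179 + 0.0162) = 0.156
Q = 0.463, so δQ = 0.156 × 0.463 = 0.0722.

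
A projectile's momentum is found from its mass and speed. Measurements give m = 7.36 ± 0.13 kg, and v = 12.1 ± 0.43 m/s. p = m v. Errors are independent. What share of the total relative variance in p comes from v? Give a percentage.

80.2%

(δp/p)² = (1·δm/m)² + (1·δv/v)²
  m term: (1×0.0177)² = 0.000312
  v term: (1×0.0355)² = 0.00126
Total = 0.00157. Share from v = 0.00126/0.00157 = 0.802.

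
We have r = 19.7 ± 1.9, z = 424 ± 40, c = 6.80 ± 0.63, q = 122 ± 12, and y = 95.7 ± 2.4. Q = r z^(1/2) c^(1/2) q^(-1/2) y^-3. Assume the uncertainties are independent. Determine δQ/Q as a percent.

Q is a product of powers, so relative uncertainties combine in quadrature:
  (1·δr/r)² = (1×0.0964)² = 0.00930;  (½·δz/z)² = (0.5×0.0943)² = 0.00222;  (½·δc/c)² = (0.5×0.0926)² = 0.00215;  (−½·δq/q)² = (-0.5×0.0984)² = 0.00242;  (-3·δy/y)² = (-3×0.0251)² = 0.00566
δQ/Q = √(0.0218) = 0.147

14.7%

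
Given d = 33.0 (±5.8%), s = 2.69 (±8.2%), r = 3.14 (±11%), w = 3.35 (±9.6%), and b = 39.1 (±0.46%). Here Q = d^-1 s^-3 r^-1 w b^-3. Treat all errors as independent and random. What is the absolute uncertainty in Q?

8.12e-09

Relative error in a monomial: (δQ/Q)² = Σ (nᵢ · δxᵢ/xᵢ)².
  (-1·δd/d)² = (-1×0.0580)² = 0.00336;  (-3·δs/s)² = (-3×0.0820)² = 0.0605;  (-1·δr/r)² = (-1×0.110)² = 0.0121;  (1·δw/w)² = (1×0.0960)² = 0.00922;  (-3·δb/b)² = (-3×0.00460)² = 0.000190
δQ/Q = √(0.0854) = 0.292
Q = 2.78e-08, so δQ = 0.292 × 2.78e-08 = 8.12e-09.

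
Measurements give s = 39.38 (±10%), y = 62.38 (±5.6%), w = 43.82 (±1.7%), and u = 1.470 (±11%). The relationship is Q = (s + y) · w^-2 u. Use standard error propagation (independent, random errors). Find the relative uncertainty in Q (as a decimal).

Let h = s + y = 101.8. δh = √(δs² + δy²) = √(15.5 + 12.2) = 5.26, so δh/h = 0.0517.
Q is then a monomial in h, w, u:
δQ/Q = √((δh/h)² + (-2·δw/w)² + (1·δu/u)²) = √(0.00268 + 0.00116 + 0.0121) = 0.126

0.126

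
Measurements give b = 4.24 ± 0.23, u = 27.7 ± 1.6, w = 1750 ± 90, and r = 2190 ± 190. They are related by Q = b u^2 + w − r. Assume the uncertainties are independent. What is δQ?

Let p = b·u^2 = 3250. δp/p = √((1·δb/b)² + (2·δu/u)²) = √(0.00294 + 0.0133) = 0.128, so δp = 415.
Q = p + w − r: δQ = √(δp² + δw² + δr²) = √(1.72e+05 + 8100 + 36100) = 465

465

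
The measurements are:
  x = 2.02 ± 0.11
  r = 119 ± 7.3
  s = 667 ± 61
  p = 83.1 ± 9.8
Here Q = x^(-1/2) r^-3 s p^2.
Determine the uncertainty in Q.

0.604

Relative error in a monomial: (δQ/Q)² = Σ (nᵢ · δxᵢ/xᵢ)².
  (−½·δx/x)² = (-0.5×0.0545)² = 0.000741;  (-3·δr/r)² = (-3×0.0613)² = 0.0339;  (1·δs/s)² = (1×0.0915)² = 0.00836;  (2·δp/p)² = (2×0.118)² = 0.0556
δQ/Q = √(0.0986) = 0.314
Q = 1.92, so δQ = 0.314 × 1.92 = 0.604.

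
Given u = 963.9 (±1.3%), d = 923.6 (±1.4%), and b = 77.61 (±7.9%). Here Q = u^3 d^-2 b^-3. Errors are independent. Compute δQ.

0.000543

Relative error in a monomial: (δQ/Q)² = Σ (nᵢ · δxᵢ/xᵢ)².
  (3·δu/u)² = (3×0.0130)² = 0.00152;  (-2·δd/d)² = (-2×0.0140)² = 0.000784;  (-3·δb/b)² = (-3×0.0790)² = 0.0562
δQ/Q = √(0.0585) = 0.242
Q = 0.002246, so δQ = 0.242 × 0.002246 = 0.000543.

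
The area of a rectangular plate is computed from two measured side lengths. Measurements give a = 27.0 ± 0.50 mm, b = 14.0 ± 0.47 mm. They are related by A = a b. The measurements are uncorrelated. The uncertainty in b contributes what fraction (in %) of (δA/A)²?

76.7%

(δA/A)² = (1·δa/a)² + (1·δb/b)²
  a term: (1×0.0185)² = 0.000343
  b term: (1×0.0336)² = 0.00113
Total = 0.00147. Share from b = 0.00113/0.00147 = 0.767.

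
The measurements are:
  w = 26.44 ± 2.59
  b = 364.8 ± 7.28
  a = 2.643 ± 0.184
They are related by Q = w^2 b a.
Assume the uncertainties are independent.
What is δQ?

Each factor contributes (exponent × relative error)² to (δQ/Q)²:
  (2·δw/w)² = (2×0.0980)² = 0.0384;  (1·δb/b)² = (1×0.0200)² = 0.000398;  (1·δa/a)² = (1×0.0696)² = 0.00485
δQ/Q = √(0.0436) = 0.209
Q = 674000, so δQ = 0.209 × 674000 = 1.41e+05.

1.41e+05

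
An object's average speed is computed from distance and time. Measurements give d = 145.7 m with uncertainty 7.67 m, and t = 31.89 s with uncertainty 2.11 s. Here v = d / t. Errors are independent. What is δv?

Since v is a product/quotient, work with relative uncertainties:
  (1·δd/d)² = (1×0.0526)² = 0.00277;  (-1·δt/t)² = (-1×0.0662)² = 0.00438
δv/v = √(0.00715) = 0.0846
v = 4.569 m/s, so δv = 0.0846 × 4.569 = 0.386 m/s.

0.386 m/s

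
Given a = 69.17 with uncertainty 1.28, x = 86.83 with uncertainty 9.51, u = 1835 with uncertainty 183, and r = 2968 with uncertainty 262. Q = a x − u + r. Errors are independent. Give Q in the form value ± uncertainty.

7139 ± 740

Let p = a·x = 6006. δp/p = √((1·δa/a)² + (1·δx/x)²) = √(0.000342 + 0.0120) = 0.111, so δp = 667.
Q = p − u + r: δQ = √(δp² + δu² + δr²) = √(4.45e+05 + 33500 + 68600) = 740
Q = 7139.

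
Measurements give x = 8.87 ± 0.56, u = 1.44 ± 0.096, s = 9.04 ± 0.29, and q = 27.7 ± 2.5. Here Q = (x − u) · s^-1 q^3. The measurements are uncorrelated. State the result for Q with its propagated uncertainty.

Let w = x − u = 7.43. δw = √(δx² + δu²) = √(0.314 + 0.00922) = 0.568, so δw/w = 0.0765.
Q is then a monomial in w, s, q:
δQ/Q = √((δw/w)² + (-1·δs/s)² + (3·δq/q)²) = √(0.00585 + 0.00103 + 0.0733) = 0.283
Q = 17500, so δQ = 0.283 × 17500 = 4950.

17500 ± 4950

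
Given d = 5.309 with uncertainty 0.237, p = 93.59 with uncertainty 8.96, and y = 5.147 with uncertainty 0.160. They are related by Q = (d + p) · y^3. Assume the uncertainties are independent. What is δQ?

1750

Let u = d + p = 98.90. δu = √(δd² + δp²) = √(0.0562 + 80.3) = 8.96, so δu/u = 0.0906.
Q is then a monomial in u, y:
δQ/Q = √((δu/u)² + (3·δy/y)²) = √(0.00821 + 0.00870) = 0.130
Q = 13490, so δQ = 0.130 × 13490 = 1750.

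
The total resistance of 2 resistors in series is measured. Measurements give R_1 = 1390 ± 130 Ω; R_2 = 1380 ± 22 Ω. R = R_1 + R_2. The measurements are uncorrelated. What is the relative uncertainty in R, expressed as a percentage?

4.76%

R is a linear combination, so absolute uncertainties add in quadrature:
  (δR_1)² = 16900;  (δR_2)² = 484
δR = √(17400) = 132 Ω
R = 2770 Ω, so δR/R = 132/2770 = 0.0476.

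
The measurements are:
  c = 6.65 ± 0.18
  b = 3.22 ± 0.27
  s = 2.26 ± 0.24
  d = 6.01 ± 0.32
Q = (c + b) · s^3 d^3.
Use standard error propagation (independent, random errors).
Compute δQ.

8850

Let u = c + b = 9.87. δu = √(δc² + δb²) = √(0.0324 + 0.0729) = 0.324, so δu/u = 0.0329.
Q is then a monomial in u, s, d:
δQ/Q = √((δu/u)² + (3·δs/s)² + (3·δd/d)²) = √(0.00108 + 0.101 + 0.0255) = 0.358
Q = 24700, so δQ = 0.358 × 24700 = 8850.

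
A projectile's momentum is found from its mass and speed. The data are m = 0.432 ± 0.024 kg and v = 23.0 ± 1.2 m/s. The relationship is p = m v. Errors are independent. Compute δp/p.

0.0762

Since p is a product/quotient, work with relative uncertainties:
  (1·δm/m)² = (1×0.0556)² = 0.00309;  (1·δv/v)² = (1×0.0522)² = 0.00272
δp/p = √(0.00581) = 0.0762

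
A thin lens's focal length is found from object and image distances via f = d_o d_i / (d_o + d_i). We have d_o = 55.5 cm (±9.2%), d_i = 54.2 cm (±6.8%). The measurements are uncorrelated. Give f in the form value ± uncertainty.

∂f/∂d_o = (d_i/(d_o+d_i))² = 0.244;  ∂f/∂d_i = (d_o/(d_o+d_i))² = 0.256
δf = √((∂f/∂d_o · δd_o)² + (∂f/∂d_i · δd_i)²) = √(1.55 + 0.890) = 1.56 cm
f = 27.4 cm.

27.4 ± 1.56 cm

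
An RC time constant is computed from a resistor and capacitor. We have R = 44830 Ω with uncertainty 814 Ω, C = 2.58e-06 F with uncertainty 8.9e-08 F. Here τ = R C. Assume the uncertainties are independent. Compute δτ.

Relative error in a monomial: (δτ/τ)² = Σ (nᵢ · δxᵢ/xᵢ)².
  (1·δR/R)² = (1×0.0182)² = 0.000330;  (1·δC/C)² = (1×0.0345)² = 0.00119
δτ/τ = √(0.00152) = 0.0390
τ = 0.1157 s, so δτ = 0.0390 × 0.1157 = 0.00451 s.

0.00451 s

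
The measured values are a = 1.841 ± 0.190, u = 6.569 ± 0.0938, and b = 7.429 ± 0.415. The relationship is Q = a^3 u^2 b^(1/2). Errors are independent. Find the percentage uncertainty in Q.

31.2%

Each factor contributes (exponent × relative error)² to (δQ/Q)²:
  (3·δa/a)² = (3×0.103)² = 0.0959;  (2·δu/u)² = (2×0.0143)² = 0.000816;  (½·δb/b)² = (0.5×0.0559)² = 0.000780
δQ/Q = √(0.0975) = 0.312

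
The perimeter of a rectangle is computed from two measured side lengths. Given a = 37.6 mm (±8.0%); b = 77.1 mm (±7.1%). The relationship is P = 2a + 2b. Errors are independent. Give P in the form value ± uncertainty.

229 ± 12.5 mm

Absolute uncertainties add in quadrature for a linear combination:
  (2·δa)² = 36.2;  (2·δb)² = 120
δP = √(156) = 12.5 mm
P = 229 mm.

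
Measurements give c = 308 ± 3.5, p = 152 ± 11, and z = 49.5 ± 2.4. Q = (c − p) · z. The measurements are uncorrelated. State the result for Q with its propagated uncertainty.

7720 ± 683

Let u = c − p = 156. δu = √(δc² + δp²) = √(12.2 + 121) = 11.5, so δu/u = 0.0740.
Q is then a monomial in u, z:
δQ/Q = √((δu/u)² + (1·δz/z)²) = √(0.00548 + 0.00235) = 0.0885
Q = 7720, so δQ = 0.0885 × 7720 = 683.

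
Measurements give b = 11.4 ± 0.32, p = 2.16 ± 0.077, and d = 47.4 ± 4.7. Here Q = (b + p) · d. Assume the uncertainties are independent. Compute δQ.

Let u = b + p = 13.6. δu = √(δb² + δp²) = √(0.102 + 0.00593) = 0.329, so δu/u = 0.0243.
Q is then a monomial in u, d:
δQ/Q = √((δu/u)² + (1·δd/d)²) = √(0.000589 + 0.00983) = 0.102
Q = 643, so δQ = 0.102 × 643 = 65.6.

65.6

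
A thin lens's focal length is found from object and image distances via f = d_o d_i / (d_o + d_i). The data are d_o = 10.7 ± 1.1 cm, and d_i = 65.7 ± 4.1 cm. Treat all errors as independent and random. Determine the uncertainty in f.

0.817 cm

∂f/∂d_o = (d_i/(d_o+d_i))² = 0.740;  ∂f/∂d_i = (d_o/(d_o+d_i))² = 0.0196
δf = √((∂f/∂d_o · δd_o)² + (∂f/∂d_i · δd_i)²) = √(0.662 + 0.00647) = 0.817 cm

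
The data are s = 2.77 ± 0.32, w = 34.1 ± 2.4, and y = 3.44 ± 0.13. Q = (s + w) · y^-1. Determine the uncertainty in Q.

Let u = s + w = 36.9. δu = √(δs² + δw²) = √(0.102 + 5.76) = 2.42, so δu/u = 0.0657.
Q is then a monomial in u, y:
δQ/Q = √((δu/u)² + (-1·δy/y)²) = √(0.00431 + 0.00143) = 0.0758
Q = 10.7, so δQ = 0.0758 × 10.7 = 0.812.

0.812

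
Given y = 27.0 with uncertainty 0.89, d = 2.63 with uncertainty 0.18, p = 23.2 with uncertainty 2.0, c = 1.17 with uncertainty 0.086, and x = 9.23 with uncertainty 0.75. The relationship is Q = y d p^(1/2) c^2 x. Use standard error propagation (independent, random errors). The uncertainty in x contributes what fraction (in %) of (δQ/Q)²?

18.4%

(δQ/Q)² = (1·δy/y)² + (1·δd/d)² + (½·δp/p)² + (2·δc/c)² + (1·δx/x)²
  y term: (1×0.0330)² = 0.00109
  d term: (1×0.0684)² = 0.00468
  p term: (0.5×0.0862)² = 0.00186
  c term: (2×0.0735)² = 0.0216
  x term: (1×0.0813)² = 0.00660
Total = 0.0358. Share from x = 0.00660/0.0358 = 0.184.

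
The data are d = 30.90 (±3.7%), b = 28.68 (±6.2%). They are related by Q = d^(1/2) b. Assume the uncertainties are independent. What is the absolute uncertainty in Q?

Since Q is a product/quotient, work with relative uncertainties:
  (½·δd/d)² = (0.5×0.0370)² = 0.000342;  (1·δb/b)² = (1×0.0620)² = 0.00384
δQ/Q = √(0.00419) = 0.0647
Q = 159.4, so δQ = 0.0647 × 159.4 = 10.3.

10.3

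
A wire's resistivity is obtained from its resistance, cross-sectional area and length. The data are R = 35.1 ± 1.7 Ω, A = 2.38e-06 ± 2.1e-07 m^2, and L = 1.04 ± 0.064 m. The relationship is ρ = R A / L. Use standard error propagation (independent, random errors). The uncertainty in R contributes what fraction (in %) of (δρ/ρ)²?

16.9%

(δρ/ρ)² = (1·δR/R)² + (1·δA/A)² + (-1·δL/L)²
  R term: (1×0.0484)² = 0.00235
  A term: (1×0.0882)² = 0.00779
  L term: (-1×0.0615)² = 0.00379
Total = 0.0139. Share from R = 0.00235/0.0139 = 0.169.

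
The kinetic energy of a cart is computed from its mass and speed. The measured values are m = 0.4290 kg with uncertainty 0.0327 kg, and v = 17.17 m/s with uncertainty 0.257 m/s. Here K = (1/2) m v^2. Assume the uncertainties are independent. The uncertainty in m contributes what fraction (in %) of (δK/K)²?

86.6%

(δK/K)² = (1·δm/m)² + (2·δv/v)²
  m term: (1×0.0762)² = 0.00581
  v term: (2×0.0150)² = 0.000896
Total = 0.00671. Share from m = 0.00581/0.00671 = 0.866.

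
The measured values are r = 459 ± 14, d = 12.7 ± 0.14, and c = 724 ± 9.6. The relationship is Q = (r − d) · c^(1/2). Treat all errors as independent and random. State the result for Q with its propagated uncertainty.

Let u = r − d = 446. δu = √(δr² + δd²) = √(196 + 0.0196) = 14.0, so δu/u = 0.0314.
Q is then a monomial in u, c:
δQ/Q = √((δu/u)² + (½·δc/c)²) = √(0.000984 + 4.4e-05) = 0.0321
Q = 12000, so δQ = 0.0321 × 12000 = 385.

12000 ± 385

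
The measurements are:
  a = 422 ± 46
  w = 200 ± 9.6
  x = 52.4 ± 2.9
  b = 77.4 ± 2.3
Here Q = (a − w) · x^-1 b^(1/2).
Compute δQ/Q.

Let u = a − w = 222. δu = √(δa² + δw²) = √(2120 + 92.2) = 47.0, so δu/u = 0.212.
Q is then a monomial in u, x, b:
δQ/Q = √((δu/u)² + (-1·δx/x)² + (½·δb/b)²) = √(0.0448 + 0.00306 + 0.000221) = 0.219

0.219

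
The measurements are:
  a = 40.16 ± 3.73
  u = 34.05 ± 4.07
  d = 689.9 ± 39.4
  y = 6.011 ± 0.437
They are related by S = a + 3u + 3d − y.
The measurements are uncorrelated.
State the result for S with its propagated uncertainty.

2206 ± 119

S is a linear combination, so absolute uncertainties add in quadrature:
  (δa)² = 13.9;  (3·δu)² = 149;  (3·δd)² = 14000;  (δy)² = 0.191
δS = √(14100) = 119
S = 2206.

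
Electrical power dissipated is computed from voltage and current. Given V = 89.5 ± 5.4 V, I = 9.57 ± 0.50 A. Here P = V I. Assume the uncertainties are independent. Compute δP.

68.4 W

Each factor contributes (exponent × relative error)² to (δP/P)²:
  (1·δV/V)² = (1×0.0603)² = 0.00364;  (1·δI/I)² = (1×0.0522)² = 0.00273
δP/P = √(0.00637) = 0.0798
P = 857 W, so δP = 0.0798 × 857 = 68.4 W.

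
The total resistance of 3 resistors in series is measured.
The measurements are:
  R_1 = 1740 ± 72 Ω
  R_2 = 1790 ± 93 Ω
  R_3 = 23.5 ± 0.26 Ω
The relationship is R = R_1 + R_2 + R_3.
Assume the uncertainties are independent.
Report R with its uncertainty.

3550 ± 118 Ω

For a sum/difference, combine absolute errors in quadrature:
  (δR_1)² = 5180;  (δR_2)² = 8650;  (δR_3)² = 0.0676
δR = √(13800) = 118 Ω
R = 3550 Ω.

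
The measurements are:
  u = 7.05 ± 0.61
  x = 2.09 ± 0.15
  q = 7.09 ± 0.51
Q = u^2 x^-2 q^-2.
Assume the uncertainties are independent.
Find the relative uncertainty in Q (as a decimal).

Each factor contributes (exponent × relative error)² to (δQ/Q)²:
  (2·δu/u)² = (2×0.0865)² = 0.0299;  (-2·δx/x)² = (-2×0.0718)² = 0.0206;  (-2·δq/q)² = (-2×0.0719)² = 0.0207
δQ/Q = √(0.0712) = 0.267

0.267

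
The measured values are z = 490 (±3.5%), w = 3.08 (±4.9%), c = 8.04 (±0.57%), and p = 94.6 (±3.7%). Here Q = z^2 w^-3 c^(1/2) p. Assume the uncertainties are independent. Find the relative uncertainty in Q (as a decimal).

For a monomial Q ∝ z^2, w^-3, c^(1/2), p, fractional errors add in quadrature:
  (2·δz/z)² = (2×0.0350)² = 0.00490;  (-3·δw/w)² = (-3×0.0490)² = 0.0216;  (½·δc/c)² = (0.5×0.00570)² = 8.12e-06;  (1·δp/p)² = (1×0.0370)² = 0.00137
δQ/Q = √(0.0279) = 0.167

0.167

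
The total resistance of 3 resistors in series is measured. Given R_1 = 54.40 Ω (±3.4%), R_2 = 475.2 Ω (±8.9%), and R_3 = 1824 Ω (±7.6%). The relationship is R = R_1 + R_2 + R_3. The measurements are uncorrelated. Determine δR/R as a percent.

6.16%

Absolute uncertainties add in quadrature for a linear combination:
  (δR_1)² = 3.42;  (δR_2)² = 1790;  (δR_3)² = 19200
δR = √(21000) = 145 Ω
R = 2354 Ω, so δR/R = 145/2354 = 0.0616.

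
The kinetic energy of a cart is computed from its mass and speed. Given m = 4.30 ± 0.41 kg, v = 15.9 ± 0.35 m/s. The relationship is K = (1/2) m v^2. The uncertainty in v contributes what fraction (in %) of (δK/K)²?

17.6%

(δK/K)² = (1·δm/m)² + (2·δv/v)²
  m term: (1×0.0953)² = 0.00909
  v term: (2×0.0220)² = 0.00194
Total = 0.0110. Share from v = 0.00194/0.0110 = 0.176.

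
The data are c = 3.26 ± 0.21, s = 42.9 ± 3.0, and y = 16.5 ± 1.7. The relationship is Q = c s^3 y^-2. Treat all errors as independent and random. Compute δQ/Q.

Since Q is a product/quotient, work with relative uncertainties:
  (1·δc/c)² = (1×0.0644)² = 0.00415;  (3·δs/s)² = (3×0.0699)² = 0.0440;  (-2·δy/y)² = (-2×0.103)² = 0.0425
δQ/Q = √(0.0906) = 0.301

0.301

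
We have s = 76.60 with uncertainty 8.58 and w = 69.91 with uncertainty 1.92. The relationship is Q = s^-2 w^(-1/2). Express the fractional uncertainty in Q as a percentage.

22.4%

Products/powers → add relative errors in quadrature, weighted by exponent:
  (-2·δs/s)² = (-2×0.112)² = 0.0502;  (−½·δw/w)² = (-0.5×0.0275)² = 0.000189
δQ/Q = √(0.0504) = 0.224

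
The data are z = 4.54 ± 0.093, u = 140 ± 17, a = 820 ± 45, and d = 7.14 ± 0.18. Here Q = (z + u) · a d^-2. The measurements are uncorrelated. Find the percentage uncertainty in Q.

Let w = z + u = 145. δw = √(δz² + δu²) = √(0.00865 + 289) = 17.0, so δw/w = 0.118.
Q is then a monomial in w, a, d:
δQ/Q = √((δw/w)² + (1·δa/a)² + (-2·δd/d)²) = √(0.0138 + 0.00301 + 0.00254) = 0.139

13.9%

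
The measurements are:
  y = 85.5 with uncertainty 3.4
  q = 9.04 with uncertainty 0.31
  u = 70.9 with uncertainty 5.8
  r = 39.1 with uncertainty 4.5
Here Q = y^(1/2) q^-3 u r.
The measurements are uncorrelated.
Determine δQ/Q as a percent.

17.6%

Each factor contributes (exponent × relative error)² to (δQ/Q)²:
  (½·δy/y)² = (0.5×0.0398)² = 0.000395;  (-3·δq/q)² = (-3×0.0343)² = 0.0106;  (1·δu/u)² = (1×0.0818)² = 0.00669;  (1·δr/r)² = (1×0.115)² = 0.0132
δQ/Q = √(0.0309) = 0.176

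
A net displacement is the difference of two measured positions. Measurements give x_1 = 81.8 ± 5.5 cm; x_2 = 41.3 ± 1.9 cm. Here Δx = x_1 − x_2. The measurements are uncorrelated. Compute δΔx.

For a sum/difference, combine absolute errors in quadrature:
  (δx_1)² = 30.2;  (δx_2)² = 3.61
δΔx = √(33.9) = 5.82 cm

5.82 cm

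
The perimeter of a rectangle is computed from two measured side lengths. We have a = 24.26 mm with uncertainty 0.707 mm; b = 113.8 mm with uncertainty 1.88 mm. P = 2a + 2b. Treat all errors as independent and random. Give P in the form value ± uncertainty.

Sums and differences: (δP)² = Σ (cᵢ δxᵢ)².
  (2·δa)² = 2.00;  (2·δb)² = 14.1
δP = √(16.1) = 4.02 mm
P = 276.1 mm.

276.1 ± 4.02 mm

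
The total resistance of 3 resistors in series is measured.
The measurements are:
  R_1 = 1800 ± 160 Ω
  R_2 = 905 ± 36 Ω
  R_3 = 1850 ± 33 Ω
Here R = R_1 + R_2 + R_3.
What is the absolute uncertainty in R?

167 Ω

Each term contributes (cᵢ δxᵢ)² to (δR)²:
  (δR_1)² = 25600;  (δR_2)² = 1300;  (δR_3)² = 1090
δR = √(28000) = 167 Ω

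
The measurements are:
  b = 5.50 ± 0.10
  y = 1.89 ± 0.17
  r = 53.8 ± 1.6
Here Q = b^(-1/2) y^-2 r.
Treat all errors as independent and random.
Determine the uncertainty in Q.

Since Q is a product/quotient, work with relative uncertainties:
  (−½·δb/b)² = (-0.5×0.0182)² = 8.26e-05;  (-2·δy/y)² = (-2×0.0899)² = 0.0324;  (1·δr/r)² = (1×0.0297)² = 0.000884
δQ/Q = √(0.0333) = 0.183
Q = 6.42, so δQ = 0.183 × 6.42 = 1.17.

1.17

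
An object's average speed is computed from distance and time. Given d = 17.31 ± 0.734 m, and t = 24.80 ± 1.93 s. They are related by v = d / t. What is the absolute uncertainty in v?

Each factor contributes (exponent × relative error)² to (δv/v)²:
  (1·δd/d)² = (1×0.0424)² = 0.00180;  (-1·δt/t)² = (-1×0.0778)² = 0.00606
δv/v = √(0.00785) = 0.0886
v = 0.6980 m/s, so δv = 0.0886 × 0.6980 = 0.0619 m/s.

0.0619 m/s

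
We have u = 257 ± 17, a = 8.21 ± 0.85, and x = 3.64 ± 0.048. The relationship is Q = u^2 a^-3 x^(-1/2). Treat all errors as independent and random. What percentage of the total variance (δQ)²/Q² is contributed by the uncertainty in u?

15.4%

(δQ/Q)² = (2·δu/u)² + (-3·δa/a)² + (−½·δx/x)²
  u term: (2×0.0661)² = 0.0175
  a term: (-3×0.104)² = 0.0965
  x term: (-0.5×0.0132)² = 4.35e-05
Total = 0.114. Share from u = 0.0175/0.114 = 0.154.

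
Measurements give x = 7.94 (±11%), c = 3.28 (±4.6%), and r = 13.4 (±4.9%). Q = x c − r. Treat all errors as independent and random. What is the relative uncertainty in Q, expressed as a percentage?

25.1%

Let p = x·c = 26.0. δp/p = √((1·δx/x)² + (1·δc/c)²) = √(0.0121 + 0.00212) = 0.119, so δp = 3.11.
Q = p − r: δQ = √(δp² + δr²) = √(9.64 + 0.431) = 3.17
Q = 12.6, so δQ/Q = 3.17/12.6 = 0.251.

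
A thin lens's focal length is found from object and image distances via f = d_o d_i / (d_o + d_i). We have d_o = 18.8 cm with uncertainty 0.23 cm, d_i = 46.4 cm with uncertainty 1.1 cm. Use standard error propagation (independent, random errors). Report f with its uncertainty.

13.4 ± 0.148 cm

∂f/∂d_o = (d_i/(d_o+d_i))² = 0.506;  ∂f/∂d_i = (d_o/(d_o+d_i))² = 0.0831
δf = √((∂f/∂d_o · δd_o)² + (∂f/∂d_i · δd_i)²) = √(0.0136 + 0.00836) = 0.148 cm
f = 13.4 cm.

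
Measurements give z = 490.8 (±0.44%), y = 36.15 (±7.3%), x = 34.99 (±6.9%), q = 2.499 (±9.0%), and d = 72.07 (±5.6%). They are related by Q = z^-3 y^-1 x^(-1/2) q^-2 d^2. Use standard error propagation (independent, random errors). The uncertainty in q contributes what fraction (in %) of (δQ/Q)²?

(δQ/Q)² = (-3·δz/z)² + (-1·δy/y)² + (−½·δx/x)² + (-2·δq/q)² + (2·δd/d)²
  z term: (-3×0.00440)² = 0.000174
  y term: (-1×0.0730)² = 0.00533
  x term: (-0.5×0.0690)² = 0.00119
  q term: (-2×0.0900)² = 0.0324
  d term: (2×0.0560)² = 0.0125
Total = 0.0516. Share from q = 0.0324/0.0516 = 0.627.

62.7%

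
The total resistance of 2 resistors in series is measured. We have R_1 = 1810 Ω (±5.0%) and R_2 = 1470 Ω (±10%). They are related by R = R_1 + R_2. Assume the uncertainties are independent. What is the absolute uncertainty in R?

173 Ω

Each term contributes (cᵢ δxᵢ)² to (δR)²:
  (δR_1)² = 8190;  (δR_2)² = 21600
δR = √(29800) = 173 Ω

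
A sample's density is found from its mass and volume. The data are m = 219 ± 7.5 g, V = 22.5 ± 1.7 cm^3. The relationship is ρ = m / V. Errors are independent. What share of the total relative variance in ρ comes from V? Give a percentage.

83.0%

(δρ/ρ)² = (1·δm/m)² + (-1·δV/V)²
  m term: (1×0.0342)² = 0.00117
  V term: (-1×0.0756)² = 0.00571
Total = 0.00688. Share from V = 0.00571/0.00688 = 0.830.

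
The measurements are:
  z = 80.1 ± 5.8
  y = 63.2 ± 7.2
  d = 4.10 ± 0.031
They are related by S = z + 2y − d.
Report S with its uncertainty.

202 ± 15.5

S is a linear combination, so absolute uncertainties add in quadrature:
  (δz)² = 33.6;  (2·δy)² = 207;  (δd)² = 0.000961
δS = √(241) = 15.5
S = 202.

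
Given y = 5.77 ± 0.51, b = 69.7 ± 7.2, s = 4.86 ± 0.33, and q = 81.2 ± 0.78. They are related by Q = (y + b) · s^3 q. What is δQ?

Let u = y + b = 75.5. δu = √(δy² + δb²) = √(0.260 + 51.8) = 7.22, so δu/u = 0.0956.
Q is then a monomial in u, s, q:
δQ/Q = √((δu/u)² + (3·δs/s)² + (1·δq/q)²) = √(0.00915 + 0.0415 + 9.23e-05) = 0.225
Q = 7.03e+05, so δQ = 0.225 × 7.03e+05 = 1.58e+05.

1.58e+05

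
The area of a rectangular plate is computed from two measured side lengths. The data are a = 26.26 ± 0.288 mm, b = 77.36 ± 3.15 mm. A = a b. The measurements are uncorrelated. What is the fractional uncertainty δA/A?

0.0422

Relative error in a monomial: (δA/A)² = Σ (nᵢ · δxᵢ/xᵢ)².
  (1·δa/a)² = (1×0.0110)² = 0.000120;  (1·δb/b)² = (1×0.0407)² = 0.00166
δA/A = √(0.00178) = 0.0422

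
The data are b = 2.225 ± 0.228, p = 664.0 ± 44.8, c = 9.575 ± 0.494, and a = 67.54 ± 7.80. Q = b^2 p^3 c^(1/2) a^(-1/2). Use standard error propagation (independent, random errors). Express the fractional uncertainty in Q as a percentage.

29.5%

Each factor contributes (exponent × relative error)² to (δQ/Q)²:
  (2·δb/b)² = (2×0.102)² = 0.0420;  (3·δp/p)² = (3×0.0675)² = 0.0410;  (½·δc/c)² = (0.5×0.0516)² = 0.000665;  (−½·δa/a)² = (-0.5×0.115)² = 0.00333
δQ/Q = √(0.0870) = 0.295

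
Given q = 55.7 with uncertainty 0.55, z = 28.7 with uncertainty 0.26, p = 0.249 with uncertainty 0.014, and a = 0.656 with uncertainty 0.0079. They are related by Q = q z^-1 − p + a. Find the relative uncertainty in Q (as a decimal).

0.0130

Let w = q·z^-1 = 1.94. δw/w = √((1·δq/q)² + (-1·δz/z)²) = √(9.75e-05 + 8.21e-05) = 0.0134, so δw = 0.0260.
Q = w − p + a: δQ = √(δw² + δp² + δa²) = √(0.000676 + 0.000196 + 6.24e-05) = 0.0306
Q = 2.35, so δQ/Q = 0.0306/2.35 = 0.0130.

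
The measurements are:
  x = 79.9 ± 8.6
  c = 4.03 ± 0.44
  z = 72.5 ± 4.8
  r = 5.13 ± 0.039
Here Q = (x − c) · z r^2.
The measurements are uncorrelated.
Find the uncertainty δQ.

Let u = x − c = 75.9. δu = √(δx² + δc²) = √(74.0 + 0.194) = 8.61, so δu/u = 0.114.
Q is then a monomial in u, z, r:
δQ/Q = √((δu/u)² + (1·δz/z)² + (2·δr/r)²) = √(0.0129 + 0.00438 + 0.000231) = 0.132
Q = 1.45e+05, so δQ = 0.132 × 1.45e+05 = 19100.

19100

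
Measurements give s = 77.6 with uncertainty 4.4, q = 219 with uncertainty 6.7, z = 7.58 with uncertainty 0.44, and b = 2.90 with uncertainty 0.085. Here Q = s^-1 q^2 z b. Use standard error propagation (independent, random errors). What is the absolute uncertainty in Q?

1440

Relative error in a monomial: (δQ/Q)² = Σ (nᵢ · δxᵢ/xᵢ)².
  (-1·δs/s)² = (-1×0.0567)² = 0.00322;  (2·δq/q)² = (2×0.0306)² = 0.00374;  (1·δz/z)² = (1×0.0580)² = 0.00337;  (1·δb/b)² = (1×0.0293)² = 0.000859
δQ/Q = √(0.0112) = 0.106
Q = 13600, so δQ = 0.106 × 13600 = 1440.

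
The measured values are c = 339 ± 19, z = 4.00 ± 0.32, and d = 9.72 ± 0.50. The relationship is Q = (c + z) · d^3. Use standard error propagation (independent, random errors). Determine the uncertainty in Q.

51600

Let u = c + z = 343. δu = √(δc² + δz²) = √(361 + 0.102) = 19.0, so δu/u = 0.0554.
Q is then a monomial in u, d:
δQ/Q = √((δu/u)² + (3·δd/d)²) = √(0.00307 + 0.0238) = 0.164
Q = 3.15e+05, so δQ = 0.164 × 3.15e+05 = 51600.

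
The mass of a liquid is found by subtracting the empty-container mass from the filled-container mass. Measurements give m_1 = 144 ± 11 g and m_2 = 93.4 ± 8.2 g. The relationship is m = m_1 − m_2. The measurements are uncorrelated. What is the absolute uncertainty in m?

13.7 g

Sums and differences: (δm)² = Σ (cᵢ δxᵢ)².
  (δm_1)² = 121;  (δm_2)² = 67.2
δm = √(188) = 13.7 g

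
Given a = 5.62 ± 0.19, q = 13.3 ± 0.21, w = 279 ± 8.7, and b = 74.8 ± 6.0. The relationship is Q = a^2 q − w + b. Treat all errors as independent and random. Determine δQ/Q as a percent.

14.4%

Let p = a^2·q = 420. δp/p = √((2·δa/a)² + (1·δq/q)²) = √(0.00457 + 0.000249) = 0.0694, so δp = 29.2.
Q = p − w + b: δQ = √(δp² + δw² + δb²) = √(851 + 75.7 + 36.0) = 31.0
Q = 216, so δQ/Q = 31.0/216 = 0.144.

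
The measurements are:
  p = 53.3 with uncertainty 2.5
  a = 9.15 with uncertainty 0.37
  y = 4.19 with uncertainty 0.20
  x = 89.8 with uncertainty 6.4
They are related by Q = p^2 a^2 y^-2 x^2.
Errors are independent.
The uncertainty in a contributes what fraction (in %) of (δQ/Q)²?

14.6%

(δQ/Q)² = (2·δp/p)² + (2·δa/a)² + (-2·δy/y)² + (2·δx/x)²
  p term: (2×0.0469)² = 0.00880
  a term: (2×0.0404)² = 0.00654
  y term: (-2×0.0477)² = 0.00911
  x term: (2×0.0713)² = 0.0203
Total = 0.0448. Share from a = 0.00654/0.0448 = 0.146.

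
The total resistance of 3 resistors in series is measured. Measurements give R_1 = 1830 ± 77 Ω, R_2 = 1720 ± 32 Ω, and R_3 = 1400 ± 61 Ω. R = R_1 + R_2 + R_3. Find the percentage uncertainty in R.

Each term contributes (cᵢ δxᵢ)² to (δR)²:
  (δR_1)² = 5930;  (δR_2)² = 1020;  (δR_3)² = 3720
δR = √(10700) = 103 Ω
R = 4950 Ω, so δR/R = 103/4950 = 0.0209.

2.09%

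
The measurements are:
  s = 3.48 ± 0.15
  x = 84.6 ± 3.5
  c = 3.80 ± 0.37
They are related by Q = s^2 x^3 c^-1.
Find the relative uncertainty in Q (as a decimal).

Since Q is a product/quotient, work with relative uncertainties:
  (2·δs/s)² = (2×0.0431)² = 0.00743;  (3·δx/x)² = (3×0.0414)² = 0.0154;  (-1·δc/c)² = (-1×0.0974)² = 0.00948
δQ/Q = √(0.0323) = 0.180

0.180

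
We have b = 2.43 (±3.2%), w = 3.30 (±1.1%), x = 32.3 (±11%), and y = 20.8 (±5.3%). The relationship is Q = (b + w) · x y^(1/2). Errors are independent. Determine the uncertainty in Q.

96.3

Let u = b + w = 5.73. δu = √(δb² + δw²) = √(0.00605 + 0.00132) = 0.0858, so δu/u = 0.0150.
Q is then a monomial in u, x, y:
δQ/Q = √((δu/u)² + (1·δx/x)² + (½·δy/y)²) = √(0.000224 + 0.0121 + 0.000702) = 0.114
Q = 844, so δQ = 0.114 × 844 = 96.3.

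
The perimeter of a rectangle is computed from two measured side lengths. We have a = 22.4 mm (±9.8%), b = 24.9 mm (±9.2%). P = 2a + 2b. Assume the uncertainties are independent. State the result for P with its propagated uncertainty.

94.6 ± 6.35 mm

Each term contributes (cᵢ δxᵢ)² to (δP)²:
  (2·δa)² = 19.3;  (2·δb)² = 21.0
δP = √(40.3) = 6.35 mm
P = 94.6 mm.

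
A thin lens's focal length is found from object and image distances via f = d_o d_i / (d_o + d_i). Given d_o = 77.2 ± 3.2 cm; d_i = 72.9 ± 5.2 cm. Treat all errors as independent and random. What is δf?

1.57 cm

∂f/∂d_o = (d_i/(d_o+d_i))² = 0.236;  ∂f/∂d_i = (d_o/(d_o+d_i))² = 0.265
δf = √((∂f/∂d_o · δd_o)² + (∂f/∂d_i · δd_i)²) = √(0.570 + 1.89) = 1.57 cm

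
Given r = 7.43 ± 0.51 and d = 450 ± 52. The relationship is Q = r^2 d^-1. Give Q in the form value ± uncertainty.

0.123 ± 0.0220

Each factor contributes (exponent × relative error)² to (δQ/Q)²:
  (2·δr/r)² = (2×0.0686)² = 0.0188;  (-1·δd/d)² = (-1×0.116)² = 0.0134
δQ/Q = √(0.0322) = 0.179
Q = 0.123, so δQ = 0.179 × 0.123 = 0.0220.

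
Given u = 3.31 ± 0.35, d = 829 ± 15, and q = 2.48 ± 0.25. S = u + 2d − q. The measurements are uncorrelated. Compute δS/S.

0.0181

Each term contributes (cᵢ δxᵢ)² to (δS)²:
  (δu)² = 0.122;  (2·δd)² = 900;  (δq)² = 0.0625
δS = √(900) = 30.0
S = 1660, so δS/S = 30.0/1660 = 0.0181.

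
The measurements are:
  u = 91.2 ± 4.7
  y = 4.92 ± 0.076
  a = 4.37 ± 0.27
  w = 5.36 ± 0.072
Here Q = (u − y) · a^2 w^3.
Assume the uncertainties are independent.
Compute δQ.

Let h = u − y = 86.3. δh = √(δu² + δy²) = √(22.1 + 0.00578) = 4.70, so δh/h = 0.0545.
Q is then a monomial in h, a, w:
δQ/Q = √((δh/h)² + (2·δa/a)² + (3·δw/w)²) = √(0.00297 + 0.0153 + 0.00162) = 0.141
Q = 2.54e+05, so δQ = 0.141 × 2.54e+05 = 35800.

35800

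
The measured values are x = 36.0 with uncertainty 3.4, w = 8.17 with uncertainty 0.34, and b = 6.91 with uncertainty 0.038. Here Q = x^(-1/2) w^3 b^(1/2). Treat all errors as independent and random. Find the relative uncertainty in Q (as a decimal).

Products/powers → add relative errors in quadrature, weighted by exponent:
  (−½·δx/x)² = (-0.5×0.0944)² = 0.00223;  (3·δw/w)² = (3×0.0416)² = 0.0156;  (½·δb/b)² = (0.5×0.00550)² = 7.56e-06
δQ/Q = √(0.0178) = 0.134

0.134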